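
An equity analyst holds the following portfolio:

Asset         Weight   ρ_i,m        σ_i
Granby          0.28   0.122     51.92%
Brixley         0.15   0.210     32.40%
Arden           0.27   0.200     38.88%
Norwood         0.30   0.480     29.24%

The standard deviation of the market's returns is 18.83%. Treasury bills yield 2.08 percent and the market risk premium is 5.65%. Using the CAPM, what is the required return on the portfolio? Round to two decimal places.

β_Granby = 0.122 × 51.92% / 18.83% = 0.3364
β_Brixley = 0.210 × 32.40% / 18.83% = 0.3613
β_Arden = 0.200 × 38.88% / 18.83% = 0.4130
β_Norwood = 0.480 × 29.24% / 18.83% = 0.7454
β_P = Σ w_i β_i = 0.28×0.3364 + 0.15×0.3613 + 0.27×0.4130 + 0.30×0.7454 = 0.4835
E(R_P) = R_f + β_P × MRP = 2.08% + 0.4835 × 5.65% = 4.81%

4.81%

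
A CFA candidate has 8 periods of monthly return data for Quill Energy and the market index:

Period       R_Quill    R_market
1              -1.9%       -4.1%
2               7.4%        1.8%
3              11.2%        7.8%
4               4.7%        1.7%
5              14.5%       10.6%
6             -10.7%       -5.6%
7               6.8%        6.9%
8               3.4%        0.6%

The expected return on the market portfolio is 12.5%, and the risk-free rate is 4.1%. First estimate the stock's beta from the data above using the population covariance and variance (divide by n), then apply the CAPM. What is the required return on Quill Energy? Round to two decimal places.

14.90%

Mean R_i = (-1.9 + 7.4 + 11.2 + 4.7 + 14.5 − 10.7 + 6.8 + 3.4) / 8 = 4.4250%
Mean R_m = (-4.1 + 1.8 + 7.8 + 1.7 + 10.6 − 5.6 + 6.9 + 0.6) / 8 = 2.4625%
Σ(R_i − R̄_i)(R_m − R̄_m) = 291.8675  ⇒  Cov = 291.8675 / 8 = 36.4834
Σ(R_m − R̄_m)² = 226.9588  ⇒  Var(R_m) = 226.9588 / 8 = 28.3699
β = Cov / Var(R_m) = 36.4834 / 28.3699 = 1.2860
MRP = 12.5% − 4.1% = 8.40%
E(R) = R_f + β × MRP = 4.1% + 1.2860 × 8.4% = 14.90%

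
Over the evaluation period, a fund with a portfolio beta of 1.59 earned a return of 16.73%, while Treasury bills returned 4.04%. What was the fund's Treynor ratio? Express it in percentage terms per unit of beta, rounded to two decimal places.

Treynor = (R_P − R_f) / β_P = (16.73% − 4.04%) / 1.5900 = 12.69% / 1.5900 = 7.98%

7.98%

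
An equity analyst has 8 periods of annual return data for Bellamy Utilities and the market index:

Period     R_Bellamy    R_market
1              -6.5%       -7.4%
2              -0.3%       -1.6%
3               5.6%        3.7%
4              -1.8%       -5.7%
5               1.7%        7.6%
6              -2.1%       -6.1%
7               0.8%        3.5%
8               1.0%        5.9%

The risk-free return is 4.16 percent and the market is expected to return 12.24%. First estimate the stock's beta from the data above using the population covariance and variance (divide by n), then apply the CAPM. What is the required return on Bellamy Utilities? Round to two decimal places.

7.91%

Mean R_i = (-6.5 − 0.3 + 5.6 − 1.8 + 1.7 − 2.1 + 0.8 + 1.0) / 8 = -0.2000%
Mean R_m = (-7.4 − 1.6 + 3.7 − 5.7 + 7.6 − 6.1 + 3.5 + 5.9) / 8 = -0.0125%
Σ(R_i − R̄_i)(R_m − R̄_m) = 113.9700  ⇒  Cov = 113.9700 / 8 = 14.2463
Σ(R_m − R̄_m)² = 245.5288  ⇒  Var(R_m) = 245.5288 / 8 = 30.6911
β = Cov / Var(R_m) = 14.2463 / 30.6911 = 0.4642
MRP = 12.24% − 4.16% = 8.08%
E(R) = R_f + β × MRP = 4.16% + 0.4642 × 8.08% = 7.91%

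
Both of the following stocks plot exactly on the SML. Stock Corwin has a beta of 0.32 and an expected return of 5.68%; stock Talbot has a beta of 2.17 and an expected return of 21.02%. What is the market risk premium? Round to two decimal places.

8.29%

Both satisfy E(R) = R_f + β·MRP, so the slope of the SML is
MRP = (21.02% − 5.68%) / (2.17 − 0.32) = 15.34% / 1.85 = 8.2919%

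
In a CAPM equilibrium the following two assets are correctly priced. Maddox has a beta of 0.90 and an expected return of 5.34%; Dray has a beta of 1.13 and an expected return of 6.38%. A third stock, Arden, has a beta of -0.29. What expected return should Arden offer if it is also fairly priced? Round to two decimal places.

-0.04%

MRP (SML slope) = (6.38% − 5.34%) / (1.13 − 0.90) = 1.04% / 0.23 = 4.5217%
R_f (intercept) = 5.34% − 0.90 × 4.5217% = 1.2705%
E(R_Arden) = R_f + β × MRP = 1.2705% + -0.29 × 4.5217% = -0.04%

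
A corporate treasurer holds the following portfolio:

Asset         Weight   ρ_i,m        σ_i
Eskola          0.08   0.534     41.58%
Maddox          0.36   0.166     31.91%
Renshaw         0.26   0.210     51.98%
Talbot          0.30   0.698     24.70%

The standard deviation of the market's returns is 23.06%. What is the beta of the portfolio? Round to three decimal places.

β_Eskola = 0.534 × 41.58% / 23.06% = 0.9629
β_Maddox = 0.166 × 31.91% / 23.06% = 0.2297
β_Renshaw = 0.210 × 51.98% / 23.06% = 0.4734
β_Talbot = 0.698 × 24.70% / 23.06% = 0.7476
β_P = Σ w_i β_i = 0.08×0.9629 + 0.36×0.2297 + 0.26×0.4734 + 0.30×0.7476 = 0.5071

0.507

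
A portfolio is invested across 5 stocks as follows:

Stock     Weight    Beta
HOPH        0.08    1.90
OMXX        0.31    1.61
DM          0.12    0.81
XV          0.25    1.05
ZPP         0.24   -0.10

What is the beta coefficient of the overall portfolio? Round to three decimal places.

β_P = Σ w_i β_i = 0.08×1.90 + 0.31×1.61 + 0.12×0.81 + 0.25×1.05 + 0.24×-0.10 = 0.9868

0.987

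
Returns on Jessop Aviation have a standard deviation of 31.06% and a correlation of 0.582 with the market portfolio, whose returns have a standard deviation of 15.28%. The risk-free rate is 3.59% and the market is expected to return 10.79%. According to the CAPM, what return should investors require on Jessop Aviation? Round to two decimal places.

12.11%

β = ρ × σ_i / σ_m = 0.582 × 31.06% / 15.28% = 1.1830
MRP = 10.79% − 3.59% = 7.20%
E(R) = 3.59% + 1.1830 × 7.20% = 12.11%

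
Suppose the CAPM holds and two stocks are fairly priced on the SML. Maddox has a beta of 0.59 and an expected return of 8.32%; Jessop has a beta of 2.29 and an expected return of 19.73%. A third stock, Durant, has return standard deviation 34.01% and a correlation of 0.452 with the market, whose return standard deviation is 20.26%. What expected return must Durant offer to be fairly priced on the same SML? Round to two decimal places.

MRP = (19.73% − 8.32%) / (2.29 − 0.59) = 6.7118%
R_f = 8.32% − 0.59 × 6.7118% = 4.3600%
β_Durant = ρ·σ_i/σ_m = 0.452 × 34.01 / 20.26 = 0.7588
E(R_Durant) = R_f + β × MRP = 4.3600% + 0.7588 × 6.7118% = 9.45%

9.45%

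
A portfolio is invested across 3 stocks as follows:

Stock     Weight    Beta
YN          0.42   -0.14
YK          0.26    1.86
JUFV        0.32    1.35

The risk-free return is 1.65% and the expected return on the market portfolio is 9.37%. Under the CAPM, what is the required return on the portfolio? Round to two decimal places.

8.26%

β_P = Σ w_i β_i = 0.42×-0.14 + 0.26×1.86 + 0.32×1.35 = 0.8568
MRP = 9.37% − 1.65% = 7.72%
E(R_P) = R_f + β_P × MRP = 1.65% + 0.8568 × 7.72% = 8.26%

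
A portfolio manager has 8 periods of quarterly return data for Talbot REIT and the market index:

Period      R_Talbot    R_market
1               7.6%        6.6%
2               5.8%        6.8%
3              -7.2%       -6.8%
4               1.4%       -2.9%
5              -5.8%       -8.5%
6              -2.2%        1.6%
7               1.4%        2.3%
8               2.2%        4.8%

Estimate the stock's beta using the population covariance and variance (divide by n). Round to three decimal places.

0.784

Mean R_i = (7.6 + 5.8 − 7.2 + 1.4 − 5.8 − 2.2 + 1.4 + 2.2) / 8 = 0.4000%
Mean R_m = (6.6 + 6.8 − 6.8 − 2.9 − 8.5 + 1.6 + 2.3 + 4.8) / 8 = 0.4875%
Σ(R_i − R̄_i)(R_m − R̄_m) = 192.5000  ⇒  Cov = 192.5000 / 8 = 24.0625
Σ(R_m − R̄_m)² = 245.6888  ⇒  Var(R_m) = 245.6888 / 8 = 30.7111
β = Cov / Var(R_m) = 24.0625 / 30.7111 = 0.7835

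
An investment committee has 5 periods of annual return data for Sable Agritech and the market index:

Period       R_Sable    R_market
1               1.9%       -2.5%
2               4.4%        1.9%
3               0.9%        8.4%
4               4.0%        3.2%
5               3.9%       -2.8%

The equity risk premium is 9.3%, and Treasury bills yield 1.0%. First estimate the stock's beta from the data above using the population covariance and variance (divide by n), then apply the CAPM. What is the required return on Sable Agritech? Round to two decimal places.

Mean R_i = (1.9 + 4.4 + 0.9 + 4.0 + 3.9) / 5 = 3.0200%
Mean R_m = (-2.5 + 1.9 + 8.4 + 3.2 − 2.8) / 5 = 1.6400%
Σ(R_i − R̄_i)(R_m − R̄_m) = -11.7140  ⇒  Cov = -11.7140 / 5 = -2.3428
Σ(R_m − R̄_m)² = 85.0520  ⇒  Var(R_m) = 85.0520 / 5 = 17.0104
β = Cov / Var(R_m) = -2.3428 / 17.0104 = -0.1377
E(R) = R_f + β × MRP = 1.0% + -0.1377 × 9.3% = -0.28%

-0.28%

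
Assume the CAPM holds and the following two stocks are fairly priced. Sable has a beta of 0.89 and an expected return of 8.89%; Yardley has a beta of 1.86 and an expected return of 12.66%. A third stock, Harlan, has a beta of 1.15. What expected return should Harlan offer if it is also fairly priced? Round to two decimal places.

MRP (SML slope) = (12.66% − 8.89%) / (1.86 − 0.89) = 3.77% / 0.97 = 3.8866%
R_f (intercept) = 8.89% − 0.89 × 3.8866% = 5.4309%
E(R_Harlan) = R_f + β × MRP = 5.4309% + 1.15 × 3.8866% = 9.90%

9.90%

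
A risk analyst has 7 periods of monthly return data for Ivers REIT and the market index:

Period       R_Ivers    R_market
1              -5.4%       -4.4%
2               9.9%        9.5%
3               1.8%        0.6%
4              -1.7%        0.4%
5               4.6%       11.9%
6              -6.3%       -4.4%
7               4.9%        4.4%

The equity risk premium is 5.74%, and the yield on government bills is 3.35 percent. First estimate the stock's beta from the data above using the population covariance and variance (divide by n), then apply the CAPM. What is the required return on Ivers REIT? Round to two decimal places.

8.10%

Mean R_i = (-5.4 + 9.9 + 1.8 − 1.7 + 4.6 − 6.3 + 4.9) / 7 = 1.1143%
Mean R_m = (-4.4 + 9.5 + 0.6 + 0.4 + 11.9 − 4.4 + 4.4) / 7 = 2.5714%
Σ(R_i − R̄_i)(R_m − R̄_m) = 202.1729  ⇒  Cov = 202.1729 / 7 = 28.8818
Σ(R_m − R̄_m)² = 244.1743  ⇒  Var(R_m) = 244.1743 / 7 = 34.8820
β = Cov / Var(R_m) = 28.8818 / 34.8820 = 0.8280
E(R) = R_f + β × MRP = 3.35% + 0.8280 × 5.74% = 8.10%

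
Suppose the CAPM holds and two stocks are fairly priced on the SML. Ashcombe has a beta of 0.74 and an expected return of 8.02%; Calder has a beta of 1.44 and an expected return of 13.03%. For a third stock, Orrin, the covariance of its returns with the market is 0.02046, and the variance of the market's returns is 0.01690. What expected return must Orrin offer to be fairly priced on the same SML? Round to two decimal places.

11.39%

MRP = (13.03% − 8.02%) / (1.44 − 0.74) = 7.1571%
R_f = 8.02% − 0.74 × 7.1571% = 2.7237%
β_Orrin = Cov / Var(R_m) = 0.02046 / 0.01690 = 1.2107
E(R_Orrin) = R_f + β × MRP = 2.7237% + 1.2107 × 7.1571% = 11.39%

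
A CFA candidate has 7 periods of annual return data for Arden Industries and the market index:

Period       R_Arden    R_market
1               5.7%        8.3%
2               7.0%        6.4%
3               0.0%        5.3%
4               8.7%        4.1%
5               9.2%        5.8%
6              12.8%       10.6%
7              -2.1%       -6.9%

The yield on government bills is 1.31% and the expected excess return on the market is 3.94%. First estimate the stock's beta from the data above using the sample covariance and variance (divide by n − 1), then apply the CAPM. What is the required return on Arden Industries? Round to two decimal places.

4.11%

Mean R_i = (5.7 + 7.0 + 0.0 + 8.7 + 9.2 + 12.8 − 2.1) / 7 = 5.9000%
Mean R_m = (8.3 + 6.4 + 5.3 + 4.1 + 5.8 + 10.6 − 6.9) / 7 = 4.8000%
Σ(R_i − R̄_i)(R_m − R̄_m) = 133.0700  ⇒  Cov = 133.0700 / 6 = 22.1783
Σ(R_m − R̄_m)² = 187.0800  ⇒  Var(R_m) = 187.0800 / 6 = 31.1800
β = Cov / Var(R_m) = 22.1783 / 31.1800 = 0.7113
E(R) = R_f + β × MRP = 1.31% + 0.7113 × 3.94% = 4.11%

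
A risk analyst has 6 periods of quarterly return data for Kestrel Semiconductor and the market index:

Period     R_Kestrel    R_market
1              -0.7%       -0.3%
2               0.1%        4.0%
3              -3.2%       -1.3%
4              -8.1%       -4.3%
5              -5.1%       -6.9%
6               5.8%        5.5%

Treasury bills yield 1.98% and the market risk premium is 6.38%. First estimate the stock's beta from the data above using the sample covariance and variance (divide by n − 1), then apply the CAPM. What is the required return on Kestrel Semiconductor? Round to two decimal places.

7.69%

Mean R_i = (-0.7 + 0.1 − 3.2 − 8.1 − 5.1 + 5.8) / 6 = -1.8667%
Mean R_m = (-0.3 + 4.0 − 1.3 − 4.3 − 6.9 + 5.5) / 6 = -0.5500%
Σ(R_i − R̄_i)(R_m − R̄_m) = 100.5300  ⇒  Cov = 100.5300 / 5 = 20.1060
Σ(R_m − R̄_m)² = 112.3150  ⇒  Var(R_m) = 112.3150 / 5 = 22.4630
β = Cov / Var(R_m) = 20.1060 / 22.4630 = 0.8951
E(R) = R_f + β × MRP = 1.98% + 0.8951 × 6.38% = 7.69%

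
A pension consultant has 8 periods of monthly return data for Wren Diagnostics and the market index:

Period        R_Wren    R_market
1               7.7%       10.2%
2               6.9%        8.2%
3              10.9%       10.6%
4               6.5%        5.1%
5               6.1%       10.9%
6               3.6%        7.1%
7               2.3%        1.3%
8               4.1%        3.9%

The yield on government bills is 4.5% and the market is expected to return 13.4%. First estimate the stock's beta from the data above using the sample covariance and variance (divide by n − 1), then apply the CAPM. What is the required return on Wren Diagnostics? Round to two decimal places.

Mean R_i = (7.7 + 6.9 + 10.9 + 6.5 + 6.1 + 3.6 + 2.3 + 4.1) / 8 = 6.0125%
Mean R_m = (10.2 + 8.2 + 10.6 + 5.1 + 10.9 + 7.1 + 1.3 + 3.9) / 8 = 7.1625%
Σ(R_i − R̄_i)(R_m − R̄_m) = 50.3238  ⇒  Cov = 50.3238 / 7 = 7.1891
Σ(R_m − R̄_m)² = 85.3588  ⇒  Var(R_m) = 85.3588 / 7 = 12.1941
β = Cov / Var(R_m) = 7.1891 / 12.1941 = 0.5896
MRP = 13.4% − 4.5% = 8.90%
E(R) = R_f + β × MRP = 4.5% + 0.5896 × 8.9% = 9.75%

9.75%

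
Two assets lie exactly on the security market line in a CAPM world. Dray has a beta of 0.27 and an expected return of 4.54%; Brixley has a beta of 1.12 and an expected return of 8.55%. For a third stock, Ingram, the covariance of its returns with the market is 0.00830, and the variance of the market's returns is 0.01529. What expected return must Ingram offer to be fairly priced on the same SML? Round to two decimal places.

MRP = (8.55% − 4.54%) / (1.12 − 0.27) = 4.7176%
R_f = 4.54% − 0.27 × 4.7176% = 3.2662%
β_Ingram = Cov / Var(R_m) = 0.00830 / 0.01529 = 0.5428
E(R_Ingram) = R_f + β × MRP = 3.2662% + 0.5428 × 4.7176% = 5.83%

5.83%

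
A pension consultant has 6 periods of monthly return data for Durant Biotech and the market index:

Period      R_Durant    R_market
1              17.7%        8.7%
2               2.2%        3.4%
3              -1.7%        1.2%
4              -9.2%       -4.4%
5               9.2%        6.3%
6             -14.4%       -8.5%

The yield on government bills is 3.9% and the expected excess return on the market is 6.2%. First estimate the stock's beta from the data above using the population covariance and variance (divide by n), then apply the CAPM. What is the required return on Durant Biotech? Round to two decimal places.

14.87%

Mean R_i = (17.7 + 2.2 − 1.7 − 9.2 + 9.2 − 14.4) / 6 = 0.6333%
Mean R_m = (8.7 + 3.4 + 1.2 − 4.4 + 6.3 − 8.5) / 6 = 1.1167%
Σ(R_i − R̄_i)(R_m − R̄_m) = 376.0267  ⇒  Cov = 376.0267 / 6 = 62.6711
Σ(R_m − R̄_m)² = 212.5083  ⇒  Var(R_m) = 212.5083 / 6 = 35.4181
β = Cov / Var(R_m) = 62.6711 / 35.4181 = 1.7695
E(R) = R_f + β × MRP = 3.9% + 1.7695 × 6.2% = 14.87%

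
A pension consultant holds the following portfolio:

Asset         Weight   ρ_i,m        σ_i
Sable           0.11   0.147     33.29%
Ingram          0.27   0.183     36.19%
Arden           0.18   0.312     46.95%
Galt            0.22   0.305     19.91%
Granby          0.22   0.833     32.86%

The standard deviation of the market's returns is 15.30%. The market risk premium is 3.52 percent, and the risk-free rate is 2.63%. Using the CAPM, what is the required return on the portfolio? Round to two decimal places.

5.46%

β_Sable = 0.147 × 33.29% / 15.30% = 0.3198
β_Ingram = 0.183 × 36.19% / 15.30% = 0.4329
β_Arden = 0.312 × 46.95% / 15.30% = 0.9574
β_Galt = 0.305 × 19.91% / 15.30% = 0.3969
β_Granby = 0.833 × 32.86% / 15.30% = 1.7890
β_P = Σ w_i β_i = 0.11×0.3198 + 0.27×0.4329 + 0.18×0.9574 + 0.22×0.3969 + 0.22×1.7890 = 0.8053
E(R_P) = R_f + β_P × MRP = 2.63% + 0.8053 × 3.52% = 5.46%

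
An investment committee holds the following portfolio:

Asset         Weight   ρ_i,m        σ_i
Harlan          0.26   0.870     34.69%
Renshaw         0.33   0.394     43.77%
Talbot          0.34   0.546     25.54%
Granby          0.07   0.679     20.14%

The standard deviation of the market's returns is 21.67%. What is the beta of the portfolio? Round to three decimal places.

0.888

β_Harlan = 0.870 × 34.69% / 21.67% = 1.3927
β_Renshaw = 0.394 × 43.77% / 21.67% = 0.7958
β_Talbot = 0.546 × 25.54% / 21.67% = 0.6435
β_Granby = 0.679 × 20.14% / 21.67% = 0.6311
β_P = Σ w_i β_i = 0.26×1.3927 + 0.33×0.7958 + 0.34×0.6435 + 0.07×0.6311 = 0.8877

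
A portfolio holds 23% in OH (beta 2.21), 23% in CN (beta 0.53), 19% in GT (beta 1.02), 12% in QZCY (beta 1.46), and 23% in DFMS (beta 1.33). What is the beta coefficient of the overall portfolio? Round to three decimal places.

β_P = Σ w_i β_i = 0.23×2.21 + 0.23×0.53 + 0.19×1.02 + 0.12×1.46 + 0.23×1.33 = 1.3051

1.305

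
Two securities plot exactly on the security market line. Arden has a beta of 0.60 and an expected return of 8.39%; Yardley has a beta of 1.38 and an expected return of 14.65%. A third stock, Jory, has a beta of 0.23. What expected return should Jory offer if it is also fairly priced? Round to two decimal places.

MRP (SML slope) = (14.65% − 8.39%) / (1.38 − 0.60) = 6.26% / 0.78 = 8.0256%
R_f (intercept) = 8.39% − 0.60 × 8.0256% = 3.5746%
E(R_Jory) = R_f + β × MRP = 3.5746% + 0.23 × 8.0256% = 5.42%

5.42%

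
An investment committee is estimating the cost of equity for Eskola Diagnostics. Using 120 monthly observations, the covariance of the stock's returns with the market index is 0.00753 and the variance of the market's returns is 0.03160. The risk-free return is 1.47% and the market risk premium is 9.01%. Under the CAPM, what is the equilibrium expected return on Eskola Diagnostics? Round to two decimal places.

3.62%

β = Cov(R_i, R_m) / Var(R_m) = 0.00753 / 0.03160 = 0.2383
E(R) = R_f + β × MRP = 1.47% + 0.2383 × 9.01% = 3.62%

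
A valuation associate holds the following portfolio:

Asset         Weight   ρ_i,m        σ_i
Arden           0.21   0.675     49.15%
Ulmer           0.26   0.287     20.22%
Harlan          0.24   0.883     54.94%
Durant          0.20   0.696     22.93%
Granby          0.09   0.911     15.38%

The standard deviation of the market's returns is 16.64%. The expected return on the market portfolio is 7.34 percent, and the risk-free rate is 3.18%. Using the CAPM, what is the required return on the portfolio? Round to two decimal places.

9.32%

β_Arden = 0.675 × 49.15% / 16.64% = 1.9938
β_Ulmer = 0.287 × 20.22% / 16.64% = 0.3487
β_Harlan = 0.883 × 54.94% / 16.64% = 2.9154
β_Durant = 0.696 × 22.93% / 16.64% = 0.9591
β_Granby = 0.911 × 15.38% / 16.64% = 0.8420
β_P = Σ w_i β_i = 0.21×1.9938 + 0.26×0.3487 + 0.24×2.9154 + 0.20×0.9591 + 0.09×0.8420 = 1.4767
MRP = 7.34% − 3.18% = 4.16%
E(R_P) = R_f + β_P × MRP = 3.18% + 1.4767 × 4.16% = 9.32%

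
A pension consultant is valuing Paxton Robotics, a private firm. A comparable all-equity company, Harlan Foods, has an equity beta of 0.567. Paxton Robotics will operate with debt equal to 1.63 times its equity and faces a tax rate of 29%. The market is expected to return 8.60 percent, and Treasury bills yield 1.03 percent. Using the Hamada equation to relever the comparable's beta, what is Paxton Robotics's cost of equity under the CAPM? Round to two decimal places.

β_L = β_U × [1 + (1 − t)(D/E)] = 0.567 × [1 + (1 − 0.29) × 1.63]
    = 0.567 × [1 + 0.71 × 1.63] = 0.567 × 2.1573 = 1.2232
MRP = 8.60% − 1.03% = 7.57%
E(R) = R_f + β_L × MRP = 1.03% + 1.2232 × 7.57% = 10.29%

10.29%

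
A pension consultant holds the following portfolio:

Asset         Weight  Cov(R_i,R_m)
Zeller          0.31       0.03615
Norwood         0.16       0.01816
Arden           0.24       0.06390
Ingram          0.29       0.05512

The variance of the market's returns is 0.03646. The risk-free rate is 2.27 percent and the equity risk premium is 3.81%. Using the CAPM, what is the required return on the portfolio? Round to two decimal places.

β_Zeller = 0.03615 / 0.03646 = 0.9915
β_Norwood = 0.01816 / 0.03646 = 0.4981
β_Arden = 0.06390 / 0.03646 = 1.7526
β_Ingram = 0.05512 / 0.03646 = 1.5118
β_P = Σ w_i β_i = 0.31×0.9915 + 0.16×0.4981 + 0.24×1.7526 + 0.29×1.5118 = 1.2461
E(R_P) = R_f + β_P × MRP = 2.27% + 1.2461 × 3.81% = 7.02%

7.02%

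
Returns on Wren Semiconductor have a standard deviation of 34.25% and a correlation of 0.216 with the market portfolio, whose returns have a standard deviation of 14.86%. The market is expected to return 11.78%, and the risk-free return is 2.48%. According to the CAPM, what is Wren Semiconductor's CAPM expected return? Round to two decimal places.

7.11%

β = ρ × σ_i / σ_m = 0.216 × 34.25% / 14.86% = 0.4978
MRP = 11.78% − 2.48% = 9.30%
E(R) = 2.48% + 0.4978 × 9.30% = 7.11%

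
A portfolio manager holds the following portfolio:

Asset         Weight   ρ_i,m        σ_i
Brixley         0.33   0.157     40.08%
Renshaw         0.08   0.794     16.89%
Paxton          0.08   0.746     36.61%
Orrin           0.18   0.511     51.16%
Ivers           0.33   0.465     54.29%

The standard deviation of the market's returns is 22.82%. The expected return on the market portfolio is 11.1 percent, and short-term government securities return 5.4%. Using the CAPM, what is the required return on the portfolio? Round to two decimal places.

β_Brixley = 0.157 × 40.08% / 22.82% = 0.2757
β_Renshaw = 0.794 × 16.89% / 22.82% = 0.5877
β_Paxton = 0.746 × 36.61% / 22.82% = 1.1968
β_Orrin = 0.511 × 51.16% / 22.82% = 1.1456
β_Ivers = 0.465 × 54.29% / 22.82% = 1.1063
β_P = Σ w_i β_i = 0.33×0.2757 + 0.08×0.5877 + 0.08×1.1968 + 0.18×1.1456 + 0.33×1.1063 = 0.8050
MRP = 11.1% − 5.4% = 5.70%
E(R_P) = R_f + β_P × MRP = 5.4% + 0.8050 × 5.7% = 9.99%

9.99%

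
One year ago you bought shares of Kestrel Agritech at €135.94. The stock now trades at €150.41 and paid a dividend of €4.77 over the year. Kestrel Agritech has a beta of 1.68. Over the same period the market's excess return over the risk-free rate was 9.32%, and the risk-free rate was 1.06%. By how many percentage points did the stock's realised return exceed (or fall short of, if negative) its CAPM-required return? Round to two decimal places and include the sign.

-2.56%

Realised HPR = (P1 + D1 − P0) / P0 = (150.41 + 4.77 − 135.94) / 135.94 = 19.24 / 135.94 = 14.1533%
CAPM required = R_f + β·MRP = 1.06% + 1.68 × 9.32% = 16.7176%
α = realised − required = 14.1533% − 16.7176% = -2.56%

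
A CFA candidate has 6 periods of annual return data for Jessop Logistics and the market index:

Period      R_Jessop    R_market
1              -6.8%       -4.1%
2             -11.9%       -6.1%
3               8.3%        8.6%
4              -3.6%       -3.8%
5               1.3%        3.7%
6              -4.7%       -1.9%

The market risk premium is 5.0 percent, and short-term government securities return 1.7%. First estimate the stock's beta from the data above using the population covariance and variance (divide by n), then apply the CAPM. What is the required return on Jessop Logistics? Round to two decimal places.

7.69%

Mean R_i = (-6.8 − 11.9 + 8.3 − 3.6 + 1.3 − 4.7) / 6 = -2.9000%
Mean R_m = (-4.1 − 6.1 + 8.6 − 3.8 + 3.7 − 1.9) / 6 = -0.6000%
Σ(R_i − R̄_i)(R_m − R̄_m) = 188.8300  ⇒  Cov = 188.8300 / 6 = 31.4717
Σ(R_m − R̄_m)² = 157.5600  ⇒  Var(R_m) = 157.5600 / 6 = 26.2600
β = Cov / Var(R_m) = 31.4717 / 26.2600 = 1.1985
E(R) = R_f + β × MRP = 1.7% + 1.1985 × 5.0% = 7.69%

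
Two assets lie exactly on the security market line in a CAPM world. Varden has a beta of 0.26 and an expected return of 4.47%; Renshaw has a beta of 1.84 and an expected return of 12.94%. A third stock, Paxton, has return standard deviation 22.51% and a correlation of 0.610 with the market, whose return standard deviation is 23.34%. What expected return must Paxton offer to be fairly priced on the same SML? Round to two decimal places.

6.23%

MRP = (12.94% − 4.47%) / (1.84 − 0.26) = 5.3608%
R_f = 4.47% − 0.26 × 5.3608% = 3.0762%
β_Paxton = ρ·σ_i/σ_m = 0.610 × 22.51 / 23.34 = 0.5883
E(R_Paxton) = R_f + β × MRP = 3.0762% + 0.5883 × 5.3608% = 6.23%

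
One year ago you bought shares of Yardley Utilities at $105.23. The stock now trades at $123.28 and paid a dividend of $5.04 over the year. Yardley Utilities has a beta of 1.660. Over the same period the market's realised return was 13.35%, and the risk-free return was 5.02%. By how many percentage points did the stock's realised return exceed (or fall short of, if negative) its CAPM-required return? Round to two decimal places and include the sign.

Realised HPR = (P1 + D1 − P0) / P0 = (123.28 + 5.04 − 105.23) / 105.23 = 23.09 / 105.23 = 21.9424%
MRP = 13.35% − 5.02% = 8.33%
CAPM required = R_f + β·MRP = 5.02% + 1.660 × 8.33% = 18.84780%
α = realised − required = 21.9424% − 18.84780% = +3.09%

+3.09%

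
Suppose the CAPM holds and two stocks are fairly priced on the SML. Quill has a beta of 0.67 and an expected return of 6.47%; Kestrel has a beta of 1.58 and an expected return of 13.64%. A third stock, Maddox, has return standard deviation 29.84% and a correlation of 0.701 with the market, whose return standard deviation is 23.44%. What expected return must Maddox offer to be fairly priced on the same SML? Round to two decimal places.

8.22%

MRP = (13.64% − 6.47%) / (1.58 − 0.67) = 7.8791%
R_f = 6.47% − 0.67 × 7.8791% = 1.1910%
β_Maddox = ρ·σ_i/σ_m = 0.701 × 29.84 / 23.44 = 0.8924
E(R_Maddox) = R_f + β × MRP = 1.1910% + 0.8924 × 7.8791% = 8.22%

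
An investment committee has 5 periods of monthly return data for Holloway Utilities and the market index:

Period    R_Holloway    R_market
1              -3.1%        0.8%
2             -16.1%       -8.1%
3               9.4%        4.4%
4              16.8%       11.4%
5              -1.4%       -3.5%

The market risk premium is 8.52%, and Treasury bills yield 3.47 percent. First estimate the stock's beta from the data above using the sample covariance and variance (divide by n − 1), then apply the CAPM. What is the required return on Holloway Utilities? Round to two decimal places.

Mean R_i = (-3.1 − 16.1 + 9.4 + 16.8 − 1.4) / 5 = 1.1200%
Mean R_m = (0.8 − 8.1 + 4.4 + 11.4 − 3.5) / 5 = 1.0000%
Σ(R_i − R̄_i)(R_m − R̄_m) = 360.1100  ⇒  Cov = 360.1100 / 4 = 90.0275
Σ(R_m − R̄_m)² = 222.8200  ⇒  Var(R_m) = 222.8200 / 4 = 55.7050
β = Cov / Var(R_m) = 90.0275 / 55.7050 = 1.6161
E(R) = R_f + β × MRP = 3.47% + 1.6161 × 8.52% = 17.24%

17.24%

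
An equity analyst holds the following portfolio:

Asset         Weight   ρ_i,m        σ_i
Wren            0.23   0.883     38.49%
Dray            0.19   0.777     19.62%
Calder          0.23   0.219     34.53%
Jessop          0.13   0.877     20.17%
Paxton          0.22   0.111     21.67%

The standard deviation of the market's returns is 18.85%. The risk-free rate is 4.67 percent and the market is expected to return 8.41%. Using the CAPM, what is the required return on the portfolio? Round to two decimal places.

7.70%

β_Wren = 0.883 × 38.49% / 18.85% = 1.8030
β_Dray = 0.777 × 19.62% / 18.85% = 0.8087
β_Calder = 0.219 × 34.53% / 18.85% = 0.4012
β_Jessop = 0.877 × 20.17% / 18.85% = 0.9384
β_Paxton = 0.111 × 21.67% / 18.85% = 0.1276
β_P = Σ w_i β_i = 0.23×1.8030 + 0.19×0.8087 + 0.23×0.4012 + 0.13×0.9384 + 0.22×0.1276 = 0.8107
MRP = 8.41% − 4.67% = 3.74%
E(R_P) = R_f + β_P × MRP = 4.67% + 0.8107 × 3.74% = 7.70%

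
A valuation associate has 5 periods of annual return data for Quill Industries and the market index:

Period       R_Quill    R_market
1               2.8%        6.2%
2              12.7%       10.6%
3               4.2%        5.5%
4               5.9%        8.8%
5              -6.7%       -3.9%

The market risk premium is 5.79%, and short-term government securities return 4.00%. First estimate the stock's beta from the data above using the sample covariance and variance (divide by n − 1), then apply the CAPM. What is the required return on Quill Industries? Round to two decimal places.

Mean R_i = (2.8 + 12.7 + 4.2 + 5.9 − 6.7) / 5 = 3.7800%
Mean R_m = (6.2 + 10.6 + 5.5 + 8.8 − 3.9) / 5 = 5.4400%
Σ(R_i − R̄_i)(R_m − R̄_m) = 150.3140  ⇒  Cov = 150.3140 / 4 = 37.5785
Σ(R_m − R̄_m)² = 125.7320  ⇒  Var(R_m) = 125.7320 / 4 = 31.4330
β = Cov / Var(R_m) = 37.5785 / 31.4330 = 1.1955
E(R) = R_f + β × MRP = 4.00% + 1.1955 × 5.79% = 10.92%

10.92%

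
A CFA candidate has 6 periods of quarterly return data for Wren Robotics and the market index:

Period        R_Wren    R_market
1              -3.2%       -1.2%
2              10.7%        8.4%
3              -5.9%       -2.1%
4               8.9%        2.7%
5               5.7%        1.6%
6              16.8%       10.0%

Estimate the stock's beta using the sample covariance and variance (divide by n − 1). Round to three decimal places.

1.624

Mean R_i = (-3.2 + 10.7 − 5.9 + 8.9 + 5.7 + 16.8) / 6 = 5.5000%
Mean R_m = (-1.2 + 8.4 − 2.1 + 2.7 + 1.6 + 10.0) / 6 = 3.2333%
Σ(R_i − R̄_i)(R_m − R̄_m) = 200.5600  ⇒  Cov = 200.5600 / 5 = 40.1120
Σ(R_m − R̄_m)² = 123.5333  ⇒  Var(R_m) = 123.5333 / 5 = 24.7067
β = Cov / Var(R_m) = 40.1120 / 24.7067 = 1.6235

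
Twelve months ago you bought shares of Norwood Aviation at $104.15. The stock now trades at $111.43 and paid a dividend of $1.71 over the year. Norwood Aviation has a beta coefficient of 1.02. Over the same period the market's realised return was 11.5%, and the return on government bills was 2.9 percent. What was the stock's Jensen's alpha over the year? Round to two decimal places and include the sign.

Realised HPR = (P1 + D1 − P0) / P0 = (111.43 + 1.71 − 104.15) / 104.15 = 8.99 / 104.15 = 8.6318%
MRP = 11.5% − 2.9% = 8.60%
CAPM required = R_f + β·MRP = 2.9% + 1.02 × 8.6% = 11.6720%
α = realised − required = 8.6318% − 11.6720% = -3.04%

-3.04%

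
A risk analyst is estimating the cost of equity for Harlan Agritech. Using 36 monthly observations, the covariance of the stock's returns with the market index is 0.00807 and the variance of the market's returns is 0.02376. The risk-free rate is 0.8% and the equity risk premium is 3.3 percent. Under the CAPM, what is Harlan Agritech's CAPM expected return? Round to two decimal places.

β = Cov(R_i, R_m) / Var(R_m) = 0.00807 / 0.02376 = 0.3396
E(R) = R_f + β × MRP = 0.8% + 0.3396 × 3.3% = 1.92%

1.92%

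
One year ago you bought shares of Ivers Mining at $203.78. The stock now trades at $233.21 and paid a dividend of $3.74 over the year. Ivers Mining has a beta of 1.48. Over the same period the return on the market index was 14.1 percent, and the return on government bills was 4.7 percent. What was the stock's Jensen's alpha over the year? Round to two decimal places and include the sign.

Realised HPR = (P1 + D1 − P0) / P0 = (233.21 + 3.74 − 203.78) / 203.78 = 33.17 / 203.78 = 16.2774%
MRP = 14.1% − 4.7% = 9.40%
CAPM required = R_f + β·MRP = 4.7% + 1.48 × 9.4% = 18.6120%
α = realised − required = 16.2774% − 18.6120% = -2.33%

-2.33%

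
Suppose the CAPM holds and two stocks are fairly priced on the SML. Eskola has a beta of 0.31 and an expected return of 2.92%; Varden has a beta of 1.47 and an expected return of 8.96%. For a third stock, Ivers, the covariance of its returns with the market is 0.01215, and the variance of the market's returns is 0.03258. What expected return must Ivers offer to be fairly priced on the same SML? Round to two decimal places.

MRP = (8.96% − 2.92%) / (1.47 − 0.31) = 5.2069%
R_f = 2.92% − 0.31 × 5.2069% = 1.3059%
β_Ivers = Cov / Var(R_m) = 0.01215 / 0.03258 = 0.3729
E(R_Ivers) = R_f + β × MRP = 1.3059% + 0.3729 × 5.2069% = 3.25%

3.25%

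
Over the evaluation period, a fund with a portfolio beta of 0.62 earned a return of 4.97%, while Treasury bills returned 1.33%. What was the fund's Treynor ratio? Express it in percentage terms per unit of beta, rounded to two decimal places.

Treynor = (R_P − R_f) / β_P = (4.97% − 1.33%) / 0.6200 = 3.64% / 0.6200 = 5.87%

5.87%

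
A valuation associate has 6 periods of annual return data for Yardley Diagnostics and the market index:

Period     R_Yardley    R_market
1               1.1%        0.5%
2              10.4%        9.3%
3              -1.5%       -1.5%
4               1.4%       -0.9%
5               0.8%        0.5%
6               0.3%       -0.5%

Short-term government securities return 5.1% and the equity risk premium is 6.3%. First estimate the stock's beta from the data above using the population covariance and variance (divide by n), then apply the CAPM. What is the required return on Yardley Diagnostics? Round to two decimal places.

11.55%

Mean R_i = (1.1 + 10.4 − 1.5 + 1.4 + 0.8 + 0.3) / 6 = 2.0833%
Mean R_m = (0.5 + 9.3 − 1.5 − 0.9 + 0.5 − 0.5) / 6 = 1.2333%
Σ(R_i − R̄_i)(R_m − R̄_m) = 83.0933  ⇒  Cov = 83.0933 / 6 = 13.8489
Σ(R_m − R̄_m)² = 81.1733  ⇒  Var(R_m) = 81.1733 / 6 = 13.5289
β = Cov / Var(R_m) = 13.8489 / 13.5289 = 1.0237
E(R) = R_f + β × MRP = 5.1% + 1.0237 × 6.3% = 11.55%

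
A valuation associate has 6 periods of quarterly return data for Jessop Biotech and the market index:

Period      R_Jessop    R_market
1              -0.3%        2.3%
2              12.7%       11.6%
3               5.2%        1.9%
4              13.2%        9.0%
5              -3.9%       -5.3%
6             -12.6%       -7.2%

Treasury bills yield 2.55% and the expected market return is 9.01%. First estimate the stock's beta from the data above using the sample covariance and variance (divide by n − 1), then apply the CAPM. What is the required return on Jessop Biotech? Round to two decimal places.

Mean R_i = (-0.3 + 12.7 + 5.2 + 13.2 − 3.9 − 12.6) / 6 = 2.3833%
Mean R_m = (2.3 + 11.6 + 1.9 + 9.0 − 5.3 − 7.2) / 6 = 2.0500%
Σ(R_i − R̄_i)(R_m − R̄_m) = 357.3850  ⇒  Cov = 357.3850 / 5 = 71.4770
Σ(R_m − R̄_m)² = 279.1750  ⇒  Var(R_m) = 279.1750 / 5 = 55.8350
β = Cov / Var(R_m) = 71.4770 / 55.8350 = 1.2801
MRP = 9.01% − 2.55% = 6.46%
E(R) = R_f + β × MRP = 2.55% + 1.2801 × 6.46% = 10.82%

10.82%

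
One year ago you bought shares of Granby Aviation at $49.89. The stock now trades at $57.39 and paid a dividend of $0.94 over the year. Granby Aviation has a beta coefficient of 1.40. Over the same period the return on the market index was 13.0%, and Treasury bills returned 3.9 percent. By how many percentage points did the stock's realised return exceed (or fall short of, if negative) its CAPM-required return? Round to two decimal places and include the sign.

+0.28%

Realised HPR = (P1 + D1 − P0) / P0 = (57.39 + 0.94 − 49.89) / 49.89 = 8.44 / 49.89 = 16.9172%
MRP = 13.0% − 3.9% = 9.10%
CAPM required = R_f + β·MRP = 3.9% + 1.40 × 9.1% = 16.6400%
α = realised − required = 16.9172% − 16.6400% = +0.28%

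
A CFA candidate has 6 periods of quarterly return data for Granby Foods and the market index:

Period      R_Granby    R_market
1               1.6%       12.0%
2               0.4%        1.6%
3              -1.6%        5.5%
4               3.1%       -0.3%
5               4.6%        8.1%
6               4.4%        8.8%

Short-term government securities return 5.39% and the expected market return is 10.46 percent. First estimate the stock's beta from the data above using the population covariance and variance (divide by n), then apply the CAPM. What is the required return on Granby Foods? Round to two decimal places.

Mean R_i = (1.6 + 0.4 − 1.6 + 3.1 + 4.6 + 4.4) / 6 = 2.0833%
Mean R_m = (12.0 + 1.6 + 5.5 − 0.3 + 8.1 + 8.8) / 6 = 5.9500%
Σ(R_i − R̄_i)(R_m − R̄_m) = 11.7150  ⇒  Cov = 11.7150 / 6 = 1.9525
Σ(R_m − R̄_m)² = 107.5350  ⇒  Var(R_m) = 107.5350 / 6 = 17.9225
β = Cov / Var(R_m) = 1.9525 / 17.9225 = 0.1089
MRP = 10.46% − 5.39% = 5.07%
E(R) = R_f + β × MRP = 5.39% + 0.1089 × 5.07% = 5.94%

5.94%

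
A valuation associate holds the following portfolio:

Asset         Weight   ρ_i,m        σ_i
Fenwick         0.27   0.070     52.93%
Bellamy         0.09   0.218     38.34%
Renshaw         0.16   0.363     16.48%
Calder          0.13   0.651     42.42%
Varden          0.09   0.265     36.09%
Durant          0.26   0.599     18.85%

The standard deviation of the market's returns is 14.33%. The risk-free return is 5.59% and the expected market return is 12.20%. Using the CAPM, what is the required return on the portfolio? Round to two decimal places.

10.25%

β_Fenwick = 0.070 × 52.93% / 14.33% = 0.2586
β_Bellamy = 0.218 × 38.34% / 14.33% = 0.5833
β_Renshaw = 0.363 × 16.48% / 14.33% = 0.4175
β_Calder = 0.651 × 42.42% / 14.33% = 1.9271
β_Varden = 0.265 × 36.09% / 14.33% = 0.6674
β_Durant = 0.599 × 18.85% / 14.33% = 0.7879
β_P = Σ w_i β_i = 0.27×0.2586 + 0.09×0.5833 + 0.16×0.4175 + 0.13×1.9271 + 0.09×0.6674 + 0.26×0.7879 = 0.7046
MRP = 12.20% − 5.59% = 6.61%
E(R_P) = R_f + β_P × MRP = 5.59% + 0.7046 × 6.61% = 10.25%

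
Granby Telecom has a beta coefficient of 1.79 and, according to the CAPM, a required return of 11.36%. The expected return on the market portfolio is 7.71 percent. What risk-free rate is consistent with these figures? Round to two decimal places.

E(R) = R_f + β(E(R_m) − R_f) = R_f(1 − β) + β·E(R_m)
11.36% = R_f × (1 − 1.79) + 1.79 × 7.71%
11.36% = R_f × -0.79 + 13.8009%
R_f = (11.36% − 13.8009%) / -0.79 = 3.09%

3.09%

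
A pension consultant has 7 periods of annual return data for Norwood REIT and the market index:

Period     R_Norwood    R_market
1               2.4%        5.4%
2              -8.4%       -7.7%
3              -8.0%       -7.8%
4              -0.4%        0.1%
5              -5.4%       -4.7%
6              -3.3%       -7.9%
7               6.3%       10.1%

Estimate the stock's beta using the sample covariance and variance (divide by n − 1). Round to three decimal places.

0.718

Mean R_i = (2.4 − 8.4 − 8.0 − 0.4 − 5.4 − 3.3 + 6.3) / 7 = -2.4000%
Mean R_m = (5.4 − 7.7 − 7.8 + 0.1 − 4.7 − 7.9 + 10.1) / 7 = -1.7857%
Σ(R_i − R̄_i)(R_m − R̄_m) = 225.0800  ⇒  Cov = 225.0800 / 6 = 37.5133
Σ(R_m − R̄_m)² = 313.4886  ⇒  Var(R_m) = 313.4886 / 6 = 52.2481
β = Cov / Var(R_m) = 37.5133 / 52.2481 = 0.7180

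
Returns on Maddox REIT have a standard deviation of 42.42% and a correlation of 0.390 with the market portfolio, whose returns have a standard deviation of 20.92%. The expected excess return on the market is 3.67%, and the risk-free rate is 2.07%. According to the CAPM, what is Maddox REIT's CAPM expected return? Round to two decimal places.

4.97%

β = ρ × σ_i / σ_m = 0.390 × 42.42% / 20.92% = 0.7908
E(R) = 2.07% + 0.7908 × 3.67% = 4.97%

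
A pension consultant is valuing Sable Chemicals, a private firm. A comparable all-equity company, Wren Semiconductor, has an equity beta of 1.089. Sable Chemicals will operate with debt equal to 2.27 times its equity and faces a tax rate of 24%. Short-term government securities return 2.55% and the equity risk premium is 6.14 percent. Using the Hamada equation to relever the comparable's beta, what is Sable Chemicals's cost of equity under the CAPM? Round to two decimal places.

20.77%

β_L = β_U × [1 + (1 − t)(D/E)] = 1.089 × [1 + (1 − 0.24) × 2.27]
    = 1.089 × [1 + 0.76 × 2.27] = 1.089 × 2.7252 = 2.9677
E(R) = R_f + β_L × MRP = 2.55% + 2.9677 × 6.14% = 20.77%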